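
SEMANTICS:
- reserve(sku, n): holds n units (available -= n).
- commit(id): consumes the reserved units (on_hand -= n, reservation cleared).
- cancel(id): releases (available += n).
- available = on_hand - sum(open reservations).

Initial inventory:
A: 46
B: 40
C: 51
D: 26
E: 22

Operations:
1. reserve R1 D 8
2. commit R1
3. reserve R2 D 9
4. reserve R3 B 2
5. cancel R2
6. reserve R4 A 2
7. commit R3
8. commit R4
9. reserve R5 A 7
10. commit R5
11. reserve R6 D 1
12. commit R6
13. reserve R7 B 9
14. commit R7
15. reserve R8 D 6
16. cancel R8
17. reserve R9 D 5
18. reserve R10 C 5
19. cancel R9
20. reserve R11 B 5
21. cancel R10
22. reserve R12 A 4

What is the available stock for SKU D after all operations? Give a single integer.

Answer: 17

Derivation:
Step 1: reserve R1 D 8 -> on_hand[A=46 B=40 C=51 D=26 E=22] avail[A=46 B=40 C=51 D=18 E=22] open={R1}
Step 2: commit R1 -> on_hand[A=46 B=40 C=51 D=18 E=22] avail[A=46 B=40 C=51 D=18 E=22] open={}
Step 3: reserve R2 D 9 -> on_hand[A=46 B=40 C=51 D=18 E=22] avail[A=46 B=40 C=51 D=9 E=22] open={R2}
Step 4: reserve R3 B 2 -> on_hand[A=46 B=40 C=51 D=18 E=22] avail[A=46 B=38 C=51 D=9 E=22] open={R2,R3}
Step 5: cancel R2 -> on_hand[A=46 B=40 C=51 D=18 E=22] avail[A=46 B=38 C=51 D=18 E=22] open={R3}
Step 6: reserve R4 A 2 -> on_hand[A=46 B=40 C=51 D=18 E=22] avail[A=44 B=38 C=51 D=18 E=22] open={R3,R4}
Step 7: commit R3 -> on_hand[A=46 B=38 C=51 D=18 E=22] avail[A=44 B=38 C=51 D=18 E=22] open={R4}
Step 8: commit R4 -> on_hand[A=44 B=38 C=51 D=18 E=22] avail[A=44 B=38 C=51 D=18 E=22] open={}
Step 9: reserve R5 A 7 -> on_hand[A=44 B=38 C=51 D=18 E=22] avail[A=37 B=38 C=51 D=18 E=22] open={R5}
Step 10: commit R5 -> on_hand[A=37 B=38 C=51 D=18 E=22] avail[A=37 B=38 C=51 D=18 E=22] open={}
Step 11: reserve R6 D 1 -> on_hand[A=37 B=38 C=51 D=18 E=22] avail[A=37 B=38 C=51 D=17 E=22] open={R6}
Step 12: commit R6 -> on_hand[A=37 B=38 C=51 D=17 E=22] avail[A=37 B=38 C=51 D=17 E=22] open={}
Step 13: reserve R7 B 9 -> on_hand[A=37 B=38 C=51 D=17 E=22] avail[A=37 B=29 C=51 D=17 E=22] open={R7}
Step 14: commit R7 -> on_hand[A=37 B=29 C=51 D=17 E=22] avail[A=37 B=29 C=51 D=17 E=22] open={}
Step 15: reserve R8 D 6 -> on_hand[A=37 B=29 C=51 D=17 E=22] avail[A=37 B=29 C=51 D=11 E=22] open={R8}
Step 16: cancel R8 -> on_hand[A=37 B=29 C=51 D=17 E=22] avail[A=37 B=29 C=51 D=17 E=22] open={}
Step 17: reserve R9 D 5 -> on_hand[A=37 B=29 C=51 D=17 E=22] avail[A=37 B=29 C=51 D=12 E=22] open={R9}
Step 18: reserve R10 C 5 -> on_hand[A=37 B=29 C=51 D=17 E=22] avail[A=37 B=29 C=46 D=12 E=22] open={R10,R9}
Step 19: cancel R9 -> on_hand[A=37 B=29 C=51 D=17 E=22] avail[A=37 B=29 C=46 D=17 E=22] open={R10}
Step 20: reserve R11 B 5 -> on_hand[A=37 B=29 C=51 D=17 E=22] avail[A=37 B=24 C=46 D=17 E=22] open={R10,R11}
Step 21: cancel R10 -> on_hand[A=37 B=29 C=51 D=17 E=22] avail[A=37 B=24 C=51 D=17 E=22] open={R11}
Step 22: reserve R12 A 4 -> on_hand[A=37 B=29 C=51 D=17 E=22] avail[A=33 B=24 C=51 D=17 E=22] open={R11,R12}
Final available[D] = 17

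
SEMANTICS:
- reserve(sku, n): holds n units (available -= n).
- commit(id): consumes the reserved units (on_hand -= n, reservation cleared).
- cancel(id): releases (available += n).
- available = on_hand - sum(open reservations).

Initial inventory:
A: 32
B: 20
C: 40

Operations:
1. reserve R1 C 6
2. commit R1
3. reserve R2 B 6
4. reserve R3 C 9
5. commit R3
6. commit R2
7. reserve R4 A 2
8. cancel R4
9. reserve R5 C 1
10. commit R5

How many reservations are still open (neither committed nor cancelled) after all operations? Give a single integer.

Step 1: reserve R1 C 6 -> on_hand[A=32 B=20 C=40] avail[A=32 B=20 C=34] open={R1}
Step 2: commit R1 -> on_hand[A=32 B=20 C=34] avail[A=32 B=20 C=34] open={}
Step 3: reserve R2 B 6 -> on_hand[A=32 B=20 C=34] avail[A=32 B=14 C=34] open={R2}
Step 4: reserve R3 C 9 -> on_hand[A=32 B=20 C=34] avail[A=32 B=14 C=25] open={R2,R3}
Step 5: commit R3 -> on_hand[A=32 B=20 C=25] avail[A=32 B=14 C=25] open={R2}
Step 6: commit R2 -> on_hand[A=32 B=14 C=25] avail[A=32 B=14 C=25] open={}
Step 7: reserve R4 A 2 -> on_hand[A=32 B=14 C=25] avail[A=30 B=14 C=25] open={R4}
Step 8: cancel R4 -> on_hand[A=32 B=14 C=25] avail[A=32 B=14 C=25] open={}
Step 9: reserve R5 C 1 -> on_hand[A=32 B=14 C=25] avail[A=32 B=14 C=24] open={R5}
Step 10: commit R5 -> on_hand[A=32 B=14 C=24] avail[A=32 B=14 C=24] open={}
Open reservations: [] -> 0

Answer: 0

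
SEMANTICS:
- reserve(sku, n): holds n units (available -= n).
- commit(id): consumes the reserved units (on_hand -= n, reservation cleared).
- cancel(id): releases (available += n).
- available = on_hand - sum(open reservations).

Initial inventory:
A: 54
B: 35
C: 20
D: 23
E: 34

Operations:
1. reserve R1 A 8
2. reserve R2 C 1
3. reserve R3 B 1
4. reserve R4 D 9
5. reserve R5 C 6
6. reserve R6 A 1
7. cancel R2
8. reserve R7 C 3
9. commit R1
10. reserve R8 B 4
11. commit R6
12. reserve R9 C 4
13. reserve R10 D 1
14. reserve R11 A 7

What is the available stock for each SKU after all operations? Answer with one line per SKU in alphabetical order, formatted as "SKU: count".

Step 1: reserve R1 A 8 -> on_hand[A=54 B=35 C=20 D=23 E=34] avail[A=46 B=35 C=20 D=23 E=34] open={R1}
Step 2: reserve R2 C 1 -> on_hand[A=54 B=35 C=20 D=23 E=34] avail[A=46 B=35 C=19 D=23 E=34] open={R1,R2}
Step 3: reserve R3 B 1 -> on_hand[A=54 B=35 C=20 D=23 E=34] avail[A=46 B=34 C=19 D=23 E=34] open={R1,R2,R3}
Step 4: reserve R4 D 9 -> on_hand[A=54 B=35 C=20 D=23 E=34] avail[A=46 B=34 C=19 D=14 E=34] open={R1,R2,R3,R4}
Step 5: reserve R5 C 6 -> on_hand[A=54 B=35 C=20 D=23 E=34] avail[A=46 B=34 C=13 D=14 E=34] open={R1,R2,R3,R4,R5}
Step 6: reserve R6 A 1 -> on_hand[A=54 B=35 C=20 D=23 E=34] avail[A=45 B=34 C=13 D=14 E=34] open={R1,R2,R3,R4,R5,R6}
Step 7: cancel R2 -> on_hand[A=54 B=35 C=20 D=23 E=34] avail[A=45 B=34 C=14 D=14 E=34] open={R1,R3,R4,R5,R6}
Step 8: reserve R7 C 3 -> on_hand[A=54 B=35 C=20 D=23 E=34] avail[A=45 B=34 C=11 D=14 E=34] open={R1,R3,R4,R5,R6,R7}
Step 9: commit R1 -> on_hand[A=46 B=35 C=20 D=23 E=34] avail[A=45 B=34 C=11 D=14 E=34] open={R3,R4,R5,R6,R7}
Step 10: reserve R8 B 4 -> on_hand[A=46 B=35 C=20 D=23 E=34] avail[A=45 B=30 C=11 D=14 E=34] open={R3,R4,R5,R6,R7,R8}
Step 11: commit R6 -> on_hand[A=45 B=35 C=20 D=23 E=34] avail[A=45 B=30 C=11 D=14 E=34] open={R3,R4,R5,R7,R8}
Step 12: reserve R9 C 4 -> on_hand[A=45 B=35 C=20 D=23 E=34] avail[A=45 B=30 C=7 D=14 E=34] open={R3,R4,R5,R7,R8,R9}
Step 13: reserve R10 D 1 -> on_hand[A=45 B=35 C=20 D=23 E=34] avail[A=45 B=30 C=7 D=13 E=34] open={R10,R3,R4,R5,R7,R8,R9}
Step 14: reserve R11 A 7 -> on_hand[A=45 B=35 C=20 D=23 E=34] avail[A=38 B=30 C=7 D=13 E=34] open={R10,R11,R3,R4,R5,R7,R8,R9}

Answer: A: 38
B: 30
C: 7
D: 13
E: 34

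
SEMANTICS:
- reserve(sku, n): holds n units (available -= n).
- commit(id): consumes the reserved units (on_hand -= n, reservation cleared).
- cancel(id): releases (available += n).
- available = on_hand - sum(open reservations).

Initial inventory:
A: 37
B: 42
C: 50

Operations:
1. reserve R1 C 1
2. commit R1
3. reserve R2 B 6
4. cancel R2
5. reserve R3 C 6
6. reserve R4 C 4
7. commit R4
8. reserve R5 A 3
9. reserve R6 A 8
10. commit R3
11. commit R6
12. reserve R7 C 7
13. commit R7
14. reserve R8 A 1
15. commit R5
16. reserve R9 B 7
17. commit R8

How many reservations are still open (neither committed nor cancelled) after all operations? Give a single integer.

Step 1: reserve R1 C 1 -> on_hand[A=37 B=42 C=50] avail[A=37 B=42 C=49] open={R1}
Step 2: commit R1 -> on_hand[A=37 B=42 C=49] avail[A=37 B=42 C=49] open={}
Step 3: reserve R2 B 6 -> on_hand[A=37 B=42 C=49] avail[A=37 B=36 C=49] open={R2}
Step 4: cancel R2 -> on_hand[A=37 B=42 C=49] avail[A=37 B=42 C=49] open={}
Step 5: reserve R3 C 6 -> on_hand[A=37 B=42 C=49] avail[A=37 B=42 C=43] open={R3}
Step 6: reserve R4 C 4 -> on_hand[A=37 B=42 C=49] avail[A=37 B=42 C=39] open={R3,R4}
Step 7: commit R4 -> on_hand[A=37 B=42 C=45] avail[A=37 B=42 C=39] open={R3}
Step 8: reserve R5 A 3 -> on_hand[A=37 B=42 C=45] avail[A=34 B=42 C=39] open={R3,R5}
Step 9: reserve R6 A 8 -> on_hand[A=37 B=42 C=45] avail[A=26 B=42 C=39] open={R3,R5,R6}
Step 10: commit R3 -> on_hand[A=37 B=42 C=39] avail[A=26 B=42 C=39] open={R5,R6}
Step 11: commit R6 -> on_hand[A=29 B=42 C=39] avail[A=26 B=42 C=39] open={R5}
Step 12: reserve R7 C 7 -> on_hand[A=29 B=42 C=39] avail[A=26 B=42 C=32] open={R5,R7}
Step 13: commit R7 -> on_hand[A=29 B=42 C=32] avail[A=26 B=42 C=32] open={R5}
Step 14: reserve R8 A 1 -> on_hand[A=29 B=42 C=32] avail[A=25 B=42 C=32] open={R5,R8}
Step 15: commit R5 -> on_hand[A=26 B=42 C=32] avail[A=25 B=42 C=32] open={R8}
Step 16: reserve R9 B 7 -> on_hand[A=26 B=42 C=32] avail[A=25 B=35 C=32] open={R8,R9}
Step 17: commit R8 -> on_hand[A=25 B=42 C=32] avail[A=25 B=35 C=32] open={R9}
Open reservations: ['R9'] -> 1

Answer: 1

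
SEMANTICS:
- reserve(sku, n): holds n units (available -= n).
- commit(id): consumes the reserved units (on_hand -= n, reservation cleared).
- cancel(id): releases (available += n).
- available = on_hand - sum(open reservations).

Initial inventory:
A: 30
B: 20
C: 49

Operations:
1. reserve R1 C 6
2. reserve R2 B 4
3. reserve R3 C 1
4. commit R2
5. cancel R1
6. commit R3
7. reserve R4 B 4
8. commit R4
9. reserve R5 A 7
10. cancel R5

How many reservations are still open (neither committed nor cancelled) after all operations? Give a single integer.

Answer: 0

Derivation:
Step 1: reserve R1 C 6 -> on_hand[A=30 B=20 C=49] avail[A=30 B=20 C=43] open={R1}
Step 2: reserve R2 B 4 -> on_hand[A=30 B=20 C=49] avail[A=30 B=16 C=43] open={R1,R2}
Step 3: reserve R3 C 1 -> on_hand[A=30 B=20 C=49] avail[A=30 B=16 C=42] open={R1,R2,R3}
Step 4: commit R2 -> on_hand[A=30 B=16 C=49] avail[A=30 B=16 C=42] open={R1,R3}
Step 5: cancel R1 -> on_hand[A=30 B=16 C=49] avail[A=30 B=16 C=48] open={R3}
Step 6: commit R3 -> on_hand[A=30 B=16 C=48] avail[A=30 B=16 C=48] open={}
Step 7: reserve R4 B 4 -> on_hand[A=30 B=16 C=48] avail[A=30 B=12 C=48] open={R4}
Step 8: commit R4 -> on_hand[A=30 B=12 C=48] avail[A=30 B=12 C=48] open={}
Step 9: reserve R5 A 7 -> on_hand[A=30 B=12 C=48] avail[A=23 B=12 C=48] open={R5}
Step 10: cancel R5 -> on_hand[A=30 B=12 C=48] avail[A=30 B=12 C=48] open={}
Open reservations: [] -> 0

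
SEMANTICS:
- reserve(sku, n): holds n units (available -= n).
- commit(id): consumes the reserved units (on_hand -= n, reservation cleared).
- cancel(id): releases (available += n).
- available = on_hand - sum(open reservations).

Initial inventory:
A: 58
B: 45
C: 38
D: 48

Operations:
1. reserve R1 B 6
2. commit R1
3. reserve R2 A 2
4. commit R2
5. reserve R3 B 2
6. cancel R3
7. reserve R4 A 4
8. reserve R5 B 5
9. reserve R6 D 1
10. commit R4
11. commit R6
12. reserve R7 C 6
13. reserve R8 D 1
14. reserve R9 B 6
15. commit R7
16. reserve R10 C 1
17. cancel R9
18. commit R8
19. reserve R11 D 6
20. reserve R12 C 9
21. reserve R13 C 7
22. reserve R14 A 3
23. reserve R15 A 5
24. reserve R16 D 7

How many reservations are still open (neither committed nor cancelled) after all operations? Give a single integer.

Answer: 8

Derivation:
Step 1: reserve R1 B 6 -> on_hand[A=58 B=45 C=38 D=48] avail[A=58 B=39 C=38 D=48] open={R1}
Step 2: commit R1 -> on_hand[A=58 B=39 C=38 D=48] avail[A=58 B=39 C=38 D=48] open={}
Step 3: reserve R2 A 2 -> on_hand[A=58 B=39 C=38 D=48] avail[A=56 B=39 C=38 D=48] open={R2}
Step 4: commit R2 -> on_hand[A=56 B=39 C=38 D=48] avail[A=56 B=39 C=38 D=48] open={}
Step 5: reserve R3 B 2 -> on_hand[A=56 B=39 C=38 D=48] avail[A=56 B=37 C=38 D=48] open={R3}
Step 6: cancel R3 -> on_hand[A=56 B=39 C=38 D=48] avail[A=56 B=39 C=38 D=48] open={}
Step 7: reserve R4 A 4 -> on_hand[A=56 B=39 C=38 D=48] avail[A=52 B=39 C=38 D=48] open={R4}
Step 8: reserve R5 B 5 -> on_hand[A=56 B=39 C=38 D=48] avail[A=52 B=34 C=38 D=48] open={R4,R5}
Step 9: reserve R6 D 1 -> on_hand[A=56 B=39 C=38 D=48] avail[A=52 B=34 C=38 D=47] open={R4,R5,R6}
Step 10: commit R4 -> on_hand[A=52 B=39 C=38 D=48] avail[A=52 B=34 C=38 D=47] open={R5,R6}
Step 11: commit R6 -> on_hand[A=52 B=39 C=38 D=47] avail[A=52 B=34 C=38 D=47] open={R5}
Step 12: reserve R7 C 6 -> on_hand[A=52 B=39 C=38 D=47] avail[A=52 B=34 C=32 D=47] open={R5,R7}
Step 13: reserve R8 D 1 -> on_hand[A=52 B=39 C=38 D=47] avail[A=52 B=34 C=32 D=46] open={R5,R7,R8}
Step 14: reserve R9 B 6 -> on_hand[A=52 B=39 C=38 D=47] avail[A=52 B=28 C=32 D=46] open={R5,R7,R8,R9}
Step 15: commit R7 -> on_hand[A=52 B=39 C=32 D=47] avail[A=52 B=28 C=32 D=46] open={R5,R8,R9}
Step 16: reserve R10 C 1 -> on_hand[A=52 B=39 C=32 D=47] avail[A=52 B=28 C=31 D=46] open={R10,R5,R8,R9}
Step 17: cancel R9 -> on_hand[A=52 B=39 C=32 D=47] avail[A=52 B=34 C=31 D=46] open={R10,R5,R8}
Step 18: commit R8 -> on_hand[A=52 B=39 C=32 D=46] avail[A=52 B=34 C=31 D=46] open={R10,R5}
Step 19: reserve R11 D 6 -> on_hand[A=52 B=39 C=32 D=46] avail[A=52 B=34 C=31 D=40] open={R10,R11,R5}
Step 20: reserve R12 C 9 -> on_hand[A=52 B=39 C=32 D=46] avail[A=52 B=34 C=22 D=40] open={R10,R11,R12,R5}
Step 21: reserve R13 C 7 -> on_hand[A=52 B=39 C=32 D=46] avail[A=52 B=34 C=15 D=40] open={R10,R11,R12,R13,R5}
Step 22: reserve R14 A 3 -> on_hand[A=52 B=39 C=32 D=46] avail[A=49 B=34 C=15 D=40] open={R10,R11,R12,R13,R14,R5}
Step 23: reserve R15 A 5 -> on_hand[A=52 B=39 C=32 D=46] avail[A=44 B=34 C=15 D=40] open={R10,R11,R12,R13,R14,R15,R5}
Step 24: reserve R16 D 7 -> on_hand[A=52 B=39 C=32 D=46] avail[A=44 B=34 C=15 D=33] open={R10,R11,R12,R13,R14,R15,R16,R5}
Open reservations: ['R10', 'R11', 'R12', 'R13', 'R14', 'R15', 'R16', 'R5'] -> 8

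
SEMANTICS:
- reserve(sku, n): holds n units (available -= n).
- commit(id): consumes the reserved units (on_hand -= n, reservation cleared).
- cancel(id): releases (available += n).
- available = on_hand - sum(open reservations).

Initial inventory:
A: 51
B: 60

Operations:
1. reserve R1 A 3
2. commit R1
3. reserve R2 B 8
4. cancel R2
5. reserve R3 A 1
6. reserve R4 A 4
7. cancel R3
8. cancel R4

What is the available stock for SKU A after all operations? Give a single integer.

Answer: 48

Derivation:
Step 1: reserve R1 A 3 -> on_hand[A=51 B=60] avail[A=48 B=60] open={R1}
Step 2: commit R1 -> on_hand[A=48 B=60] avail[A=48 B=60] open={}
Step 3: reserve R2 B 8 -> on_hand[A=48 B=60] avail[A=48 B=52] open={R2}
Step 4: cancel R2 -> on_hand[A=48 B=60] avail[A=48 B=60] open={}
Step 5: reserve R3 A 1 -> on_hand[A=48 B=60] avail[A=47 B=60] open={R3}
Step 6: reserve R4 A 4 -> on_hand[A=48 B=60] avail[A=43 B=60] open={R3,R4}
Step 7: cancel R3 -> on_hand[A=48 B=60] avail[A=44 B=60] open={R4}
Step 8: cancel R4 -> on_hand[A=48 B=60] avail[A=48 B=60] open={}
Final available[A] = 48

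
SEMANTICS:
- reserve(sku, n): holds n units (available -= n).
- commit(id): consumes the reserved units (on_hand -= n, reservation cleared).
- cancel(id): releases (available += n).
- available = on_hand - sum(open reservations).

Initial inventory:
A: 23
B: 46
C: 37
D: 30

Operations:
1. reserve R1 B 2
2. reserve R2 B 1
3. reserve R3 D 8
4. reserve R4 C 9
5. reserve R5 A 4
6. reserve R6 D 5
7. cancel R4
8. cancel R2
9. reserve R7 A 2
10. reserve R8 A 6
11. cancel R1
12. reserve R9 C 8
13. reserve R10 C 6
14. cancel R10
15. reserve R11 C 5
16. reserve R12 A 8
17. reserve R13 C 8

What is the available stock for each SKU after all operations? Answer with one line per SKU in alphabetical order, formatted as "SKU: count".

Answer: A: 3
B: 46
C: 16
D: 17

Derivation:
Step 1: reserve R1 B 2 -> on_hand[A=23 B=46 C=37 D=30] avail[A=23 B=44 C=37 D=30] open={R1}
Step 2: reserve R2 B 1 -> on_hand[A=23 B=46 C=37 D=30] avail[A=23 B=43 C=37 D=30] open={R1,R2}
Step 3: reserve R3 D 8 -> on_hand[A=23 B=46 C=37 D=30] avail[A=23 B=43 C=37 D=22] open={R1,R2,R3}
Step 4: reserve R4 C 9 -> on_hand[A=23 B=46 C=37 D=30] avail[A=23 B=43 C=28 D=22] open={R1,R2,R3,R4}
Step 5: reserve R5 A 4 -> on_hand[A=23 B=46 C=37 D=30] avail[A=19 B=43 C=28 D=22] open={R1,R2,R3,R4,R5}
Step 6: reserve R6 D 5 -> on_hand[A=23 B=46 C=37 D=30] avail[A=19 B=43 C=28 D=17] open={R1,R2,R3,R4,R5,R6}
Step 7: cancel R4 -> on_hand[A=23 B=46 C=37 D=30] avail[A=19 B=43 C=37 D=17] open={R1,R2,R3,R5,R6}
Step 8: cancel R2 -> on_hand[A=23 B=46 C=37 D=30] avail[A=19 B=44 C=37 D=17] open={R1,R3,R5,R6}
Step 9: reserve R7 A 2 -> on_hand[A=23 B=46 C=37 D=30] avail[A=17 B=44 C=37 D=17] open={R1,R3,R5,R6,R7}
Step 10: reserve R8 A 6 -> on_hand[A=23 B=46 C=37 D=30] avail[A=11 B=44 C=37 D=17] open={R1,R3,R5,R6,R7,R8}
Step 11: cancel R1 -> on_hand[A=23 B=46 C=37 D=30] avail[A=11 B=46 C=37 D=17] open={R3,R5,R6,R7,R8}
Step 12: reserve R9 C 8 -> on_hand[A=23 B=46 C=37 D=30] avail[A=11 B=46 C=29 D=17] open={R3,R5,R6,R7,R8,R9}
Step 13: reserve R10 C 6 -> on_hand[A=23 B=46 C=37 D=30] avail[A=11 B=46 C=23 D=17] open={R10,R3,R5,R6,R7,R8,R9}
Step 14: cancel R10 -> on_hand[A=23 B=46 C=37 D=30] avail[A=11 B=46 C=29 D=17] open={R3,R5,R6,R7,R8,R9}
Step 15: reserve R11 C 5 -> on_hand[A=23 B=46 C=37 D=30] avail[A=11 B=46 C=24 D=17] open={R11,R3,R5,R6,R7,R8,R9}
Step 16: reserve R12 A 8 -> on_hand[A=23 B=46 C=37 D=30] avail[A=3 B=46 C=24 D=17] open={R11,R12,R3,R5,R6,R7,R8,R9}
Step 17: reserve R13 C 8 -> on_hand[A=23 B=46 C=37 D=30] avail[A=3 B=46 C=16 D=17] open={R11,R12,R13,R3,R5,R6,R7,R8,R9}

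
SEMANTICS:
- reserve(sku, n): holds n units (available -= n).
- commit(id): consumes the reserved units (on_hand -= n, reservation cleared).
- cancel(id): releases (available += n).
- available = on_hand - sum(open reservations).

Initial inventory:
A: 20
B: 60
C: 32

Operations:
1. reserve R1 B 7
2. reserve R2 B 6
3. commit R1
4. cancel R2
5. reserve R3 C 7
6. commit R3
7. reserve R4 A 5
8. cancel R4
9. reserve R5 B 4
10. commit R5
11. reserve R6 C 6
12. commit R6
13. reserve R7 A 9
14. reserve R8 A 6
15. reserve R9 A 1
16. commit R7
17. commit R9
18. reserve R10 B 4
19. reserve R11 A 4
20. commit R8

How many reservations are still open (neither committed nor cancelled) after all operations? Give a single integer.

Answer: 2

Derivation:
Step 1: reserve R1 B 7 -> on_hand[A=20 B=60 C=32] avail[A=20 B=53 C=32] open={R1}
Step 2: reserve R2 B 6 -> on_hand[A=20 B=60 C=32] avail[A=20 B=47 C=32] open={R1,R2}
Step 3: commit R1 -> on_hand[A=20 B=53 C=32] avail[A=20 B=47 C=32] open={R2}
Step 4: cancel R2 -> on_hand[A=20 B=53 C=32] avail[A=20 B=53 C=32] open={}
Step 5: reserve R3 C 7 -> on_hand[A=20 B=53 C=32] avail[A=20 B=53 C=25] open={R3}
Step 6: commit R3 -> on_hand[A=20 B=53 C=25] avail[A=20 B=53 C=25] open={}
Step 7: reserve R4 A 5 -> on_hand[A=20 B=53 C=25] avail[A=15 B=53 C=25] open={R4}
Step 8: cancel R4 -> on_hand[A=20 B=53 C=25] avail[A=20 B=53 C=25] open={}
Step 9: reserve R5 B 4 -> on_hand[A=20 B=53 C=25] avail[A=20 B=49 C=25] open={R5}
Step 10: commit R5 -> on_hand[A=20 B=49 C=25] avail[A=20 B=49 C=25] open={}
Step 11: reserve R6 C 6 -> on_hand[A=20 B=49 C=25] avail[A=20 B=49 C=19] open={R6}
Step 12: commit R6 -> on_hand[A=20 B=49 C=19] avail[A=20 B=49 C=19] open={}
Step 13: reserve R7 A 9 -> on_hand[A=20 B=49 C=19] avail[A=11 B=49 C=19] open={R7}
Step 14: reserve R8 A 6 -> on_hand[A=20 B=49 C=19] avail[A=5 B=49 C=19] open={R7,R8}
Step 15: reserve R9 A 1 -> on_hand[A=20 B=49 C=19] avail[A=4 B=49 C=19] open={R7,R8,R9}
Step 16: commit R7 -> on_hand[A=11 B=49 C=19] avail[A=4 B=49 C=19] open={R8,R9}
Step 17: commit R9 -> on_hand[A=10 B=49 C=19] avail[A=4 B=49 C=19] open={R8}
Step 18: reserve R10 B 4 -> on_hand[A=10 B=49 C=19] avail[A=4 B=45 C=19] open={R10,R8}
Step 19: reserve R11 A 4 -> on_hand[A=10 B=49 C=19] avail[A=0 B=45 C=19] open={R10,R11,R8}
Step 20: commit R8 -> on_hand[A=4 B=49 C=19] avail[A=0 B=45 C=19] open={R10,R11}
Open reservations: ['R10', 'R11'] -> 2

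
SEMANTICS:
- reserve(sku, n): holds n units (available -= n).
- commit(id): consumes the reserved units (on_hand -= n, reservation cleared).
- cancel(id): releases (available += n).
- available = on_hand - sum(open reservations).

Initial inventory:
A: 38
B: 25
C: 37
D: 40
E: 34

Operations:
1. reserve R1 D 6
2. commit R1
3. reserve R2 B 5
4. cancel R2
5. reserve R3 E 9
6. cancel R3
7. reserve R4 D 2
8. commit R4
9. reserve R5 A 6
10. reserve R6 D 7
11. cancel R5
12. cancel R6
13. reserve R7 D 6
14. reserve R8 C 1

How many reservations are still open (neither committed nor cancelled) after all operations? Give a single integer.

Step 1: reserve R1 D 6 -> on_hand[A=38 B=25 C=37 D=40 E=34] avail[A=38 B=25 C=37 D=34 E=34] open={R1}
Step 2: commit R1 -> on_hand[A=38 B=25 C=37 D=34 E=34] avail[A=38 B=25 C=37 D=34 E=34] open={}
Step 3: reserve R2 B 5 -> on_hand[A=38 B=25 C=37 D=34 E=34] avail[A=38 B=20 C=37 D=34 E=34] open={R2}
Step 4: cancel R2 -> on_hand[A=38 B=25 C=37 D=34 E=34] avail[A=38 B=25 C=37 D=34 E=34] open={}
Step 5: reserve R3 E 9 -> on_hand[A=38 B=25 C=37 D=34 E=34] avail[A=38 B=25 C=37 D=34 E=25] open={R3}
Step 6: cancel R3 -> on_hand[A=38 B=25 C=37 D=34 E=34] avail[A=38 B=25 C=37 D=34 E=34] open={}
Step 7: reserve R4 D 2 -> on_hand[A=38 B=25 C=37 D=34 E=34] avail[A=38 B=25 C=37 D=32 E=34] open={R4}
Step 8: commit R4 -> on_hand[A=38 B=25 C=37 D=32 E=34] avail[A=38 B=25 C=37 D=32 E=34] open={}
Step 9: reserve R5 A 6 -> on_hand[A=38 B=25 C=37 D=32 E=34] avail[A=32 B=25 C=37 D=32 E=34] open={R5}
Step 10: reserve R6 D 7 -> on_hand[A=38 B=25 C=37 D=32 E=34] avail[A=32 B=25 C=37 D=25 E=34] open={R5,R6}
Step 11: cancel R5 -> on_hand[A=38 B=25 C=37 D=32 E=34] avail[A=38 B=25 C=37 D=25 E=34] open={R6}
Step 12: cancel R6 -> on_hand[A=38 B=25 C=37 D=32 E=34] avail[A=38 B=25 C=37 D=32 E=34] open={}
Step 13: reserve R7 D 6 -> on_hand[A=38 B=25 C=37 D=32 E=34] avail[A=38 B=25 C=37 D=26 E=34] open={R7}
Step 14: reserve R8 C 1 -> on_hand[A=38 B=25 C=37 D=32 E=34] avail[A=38 B=25 C=36 D=26 E=34] open={R7,R8}
Open reservations: ['R7', 'R8'] -> 2

Answer: 2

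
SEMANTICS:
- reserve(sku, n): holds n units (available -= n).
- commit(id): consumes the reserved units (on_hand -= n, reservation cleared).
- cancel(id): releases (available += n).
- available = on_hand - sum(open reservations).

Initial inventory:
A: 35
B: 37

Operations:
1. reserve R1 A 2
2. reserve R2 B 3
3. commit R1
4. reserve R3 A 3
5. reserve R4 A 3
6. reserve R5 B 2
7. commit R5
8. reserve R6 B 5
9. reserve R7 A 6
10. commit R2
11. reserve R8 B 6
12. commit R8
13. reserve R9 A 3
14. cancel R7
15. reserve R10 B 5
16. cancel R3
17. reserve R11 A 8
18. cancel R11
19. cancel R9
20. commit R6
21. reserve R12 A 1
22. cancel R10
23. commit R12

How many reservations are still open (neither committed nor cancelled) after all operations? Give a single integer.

Step 1: reserve R1 A 2 -> on_hand[A=35 B=37] avail[A=33 B=37] open={R1}
Step 2: reserve R2 B 3 -> on_hand[A=35 B=37] avail[A=33 B=34] open={R1,R2}
Step 3: commit R1 -> on_hand[A=33 B=37] avail[A=33 B=34] open={R2}
Step 4: reserve R3 A 3 -> on_hand[A=33 B=37] avail[A=30 B=34] open={R2,R3}
Step 5: reserve R4 A 3 -> on_hand[A=33 B=37] avail[A=27 B=34] open={R2,R3,R4}
Step 6: reserve R5 B 2 -> on_hand[A=33 B=37] avail[A=27 B=32] open={R2,R3,R4,R5}
Step 7: commit R5 -> on_hand[A=33 B=35] avail[A=27 B=32] open={R2,R3,R4}
Step 8: reserve R6 B 5 -> on_hand[A=33 B=35] avail[A=27 B=27] open={R2,R3,R4,R6}
Step 9: reserve R7 A 6 -> on_hand[A=33 B=35] avail[A=21 B=27] open={R2,R3,R4,R6,R7}
Step 10: commit R2 -> on_hand[A=33 B=32] avail[A=21 B=27] open={R3,R4,R6,R7}
Step 11: reserve R8 B 6 -> on_hand[A=33 B=32] avail[A=21 B=21] open={R3,R4,R6,R7,R8}
Step 12: commit R8 -> on_hand[A=33 B=26] avail[A=21 B=21] open={R3,R4,R6,R7}
Step 13: reserve R9 A 3 -> on_hand[A=33 B=26] avail[A=18 B=21] open={R3,R4,R6,R7,R9}
Step 14: cancel R7 -> on_hand[A=33 B=26] avail[A=24 B=21] open={R3,R4,R6,R9}
Step 15: reserve R10 B 5 -> on_hand[A=33 B=26] avail[A=24 B=16] open={R10,R3,R4,R6,R9}
Step 16: cancel R3 -> on_hand[A=33 B=26] avail[A=27 B=16] open={R10,R4,R6,R9}
Step 17: reserve R11 A 8 -> on_hand[A=33 B=26] avail[A=19 B=16] open={R10,R11,R4,R6,R9}
Step 18: cancel R11 -> on_hand[A=33 B=26] avail[A=27 B=16] open={R10,R4,R6,R9}
Step 19: cancel R9 -> on_hand[A=33 B=26] avail[A=30 B=16] open={R10,R4,R6}
Step 20: commit R6 -> on_hand[A=33 B=21] avail[A=30 B=16] open={R10,R4}
Step 21: reserve R12 A 1 -> on_hand[A=33 B=21] avail[A=29 B=16] open={R10,R12,R4}
Step 22: cancel R10 -> on_hand[A=33 B=21] avail[A=29 B=21] open={R12,R4}
Step 23: commit R12 -> on_hand[A=32 B=21] avail[A=29 B=21] open={R4}
Open reservations: ['R4'] -> 1

Answer: 1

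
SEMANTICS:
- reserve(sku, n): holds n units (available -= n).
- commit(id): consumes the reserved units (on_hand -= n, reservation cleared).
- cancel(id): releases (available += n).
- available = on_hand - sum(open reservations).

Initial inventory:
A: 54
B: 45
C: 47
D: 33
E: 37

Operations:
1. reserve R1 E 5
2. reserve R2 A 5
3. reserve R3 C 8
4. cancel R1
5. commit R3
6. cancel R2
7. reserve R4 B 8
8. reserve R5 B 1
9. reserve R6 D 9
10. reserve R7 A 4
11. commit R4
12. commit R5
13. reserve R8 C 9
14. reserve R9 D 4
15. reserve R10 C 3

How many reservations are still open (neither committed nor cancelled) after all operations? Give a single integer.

Answer: 5

Derivation:
Step 1: reserve R1 E 5 -> on_hand[A=54 B=45 C=47 D=33 E=37] avail[A=54 B=45 C=47 D=33 E=32] open={R1}
Step 2: reserve R2 A 5 -> on_hand[A=54 B=45 C=47 D=33 E=37] avail[A=49 B=45 C=47 D=33 E=32] open={R1,R2}
Step 3: reserve R3 C 8 -> on_hand[A=54 B=45 C=47 D=33 E=37] avail[A=49 B=45 C=39 D=33 E=32] open={R1,R2,R3}
Step 4: cancel R1 -> on_hand[A=54 B=45 C=47 D=33 E=37] avail[A=49 B=45 C=39 D=33 E=37] open={R2,R3}
Step 5: commit R3 -> on_hand[A=54 B=45 C=39 D=33 E=37] avail[A=49 B=45 C=39 D=33 E=37] open={R2}
Step 6: cancel R2 -> on_hand[A=54 B=45 C=39 D=33 E=37] avail[A=54 B=45 C=39 D=33 E=37] open={}
Step 7: reserve R4 B 8 -> on_hand[A=54 B=45 C=39 D=33 E=37] avail[A=54 B=37 C=39 D=33 E=37] open={R4}
Step 8: reserve R5 B 1 -> on_hand[A=54 B=45 C=39 D=33 E=37] avail[A=54 B=36 C=39 D=33 E=37] open={R4,R5}
Step 9: reserve R6 D 9 -> on_hand[A=54 B=45 C=39 D=33 E=37] avail[A=54 B=36 C=39 D=24 E=37] open={R4,R5,R6}
Step 10: reserve R7 A 4 -> on_hand[A=54 B=45 C=39 D=33 E=37] avail[A=50 B=36 C=39 D=24 E=37] open={R4,R5,R6,R7}
Step 11: commit R4 -> on_hand[A=54 B=37 C=39 D=33 E=37] avail[A=50 B=36 C=39 D=24 E=37] open={R5,R6,R7}
Step 12: commit R5 -> on_hand[A=54 B=36 C=39 D=33 E=37] avail[A=50 B=36 C=39 D=24 E=37] open={R6,R7}
Step 13: reserve R8 C 9 -> on_hand[A=54 B=36 C=39 D=33 E=37] avail[A=50 B=36 C=30 D=24 E=37] open={R6,R7,R8}
Step 14: reserve R9 D 4 -> on_hand[A=54 B=36 C=39 D=33 E=37] avail[A=50 B=36 C=30 D=20 E=37] open={R6,R7,R8,R9}
Step 15: reserve R10 C 3 -> on_hand[A=54 B=36 C=39 D=33 E=37] avail[A=50 B=36 C=27 D=20 E=37] open={R10,R6,R7,R8,R9}
Open reservations: ['R10', 'R6', 'R7', 'R8', 'R9'] -> 5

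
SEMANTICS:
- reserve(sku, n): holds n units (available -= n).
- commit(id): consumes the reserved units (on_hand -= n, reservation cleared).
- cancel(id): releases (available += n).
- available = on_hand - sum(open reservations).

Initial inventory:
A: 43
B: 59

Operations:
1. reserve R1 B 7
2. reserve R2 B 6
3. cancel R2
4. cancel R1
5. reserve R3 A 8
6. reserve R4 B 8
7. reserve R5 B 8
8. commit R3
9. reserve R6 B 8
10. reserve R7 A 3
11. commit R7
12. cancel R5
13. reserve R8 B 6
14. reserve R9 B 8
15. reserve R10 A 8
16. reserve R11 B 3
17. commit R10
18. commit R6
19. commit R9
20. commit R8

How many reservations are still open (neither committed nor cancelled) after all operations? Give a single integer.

Step 1: reserve R1 B 7 -> on_hand[A=43 B=59] avail[A=43 B=52] open={R1}
Step 2: reserve R2 B 6 -> on_hand[A=43 B=59] avail[A=43 B=46] open={R1,R2}
Step 3: cancel R2 -> on_hand[A=43 B=59] avail[A=43 B=52] open={R1}
Step 4: cancel R1 -> on_hand[A=43 B=59] avail[A=43 B=59] open={}
Step 5: reserve R3 A 8 -> on_hand[A=43 B=59] avail[A=35 B=59] open={R3}
Step 6: reserve R4 B 8 -> on_hand[A=43 B=59] avail[A=35 B=51] open={R3,R4}
Step 7: reserve R5 B 8 -> on_hand[A=43 B=59] avail[A=35 B=43] open={R3,R4,R5}
Step 8: commit R3 -> on_hand[A=35 B=59] avail[A=35 B=43] open={R4,R5}
Step 9: reserve R6 B 8 -> on_hand[A=35 B=59] avail[A=35 B=35] open={R4,R5,R6}
Step 10: reserve R7 A 3 -> on_hand[A=35 B=59] avail[A=32 B=35] open={R4,R5,R6,R7}
Step 11: commit R7 -> on_hand[A=32 B=59] avail[A=32 B=35] open={R4,R5,R6}
Step 12: cancel R5 -> on_hand[A=32 B=59] avail[A=32 B=43] open={R4,R6}
Step 13: reserve R8 B 6 -> on_hand[A=32 B=59] avail[A=32 B=37] open={R4,R6,R8}
Step 14: reserve R9 B 8 -> on_hand[A=32 B=59] avail[A=32 B=29] open={R4,R6,R8,R9}
Step 15: reserve R10 A 8 -> on_hand[A=32 B=59] avail[A=24 B=29] open={R10,R4,R6,R8,R9}
Step 16: reserve R11 B 3 -> on_hand[A=32 B=59] avail[A=24 B=26] open={R10,R11,R4,R6,R8,R9}
Step 17: commit R10 -> on_hand[A=24 B=59] avail[A=24 B=26] open={R11,R4,R6,R8,R9}
Step 18: commit R6 -> on_hand[A=24 B=51] avail[A=24 B=26] open={R11,R4,R8,R9}
Step 19: commit R9 -> on_hand[A=24 B=43] avail[A=24 B=26] open={R11,R4,R8}
Step 20: commit R8 -> on_hand[A=24 B=37] avail[A=24 B=26] open={R11,R4}
Open reservations: ['R11', 'R4'] -> 2

Answer: 2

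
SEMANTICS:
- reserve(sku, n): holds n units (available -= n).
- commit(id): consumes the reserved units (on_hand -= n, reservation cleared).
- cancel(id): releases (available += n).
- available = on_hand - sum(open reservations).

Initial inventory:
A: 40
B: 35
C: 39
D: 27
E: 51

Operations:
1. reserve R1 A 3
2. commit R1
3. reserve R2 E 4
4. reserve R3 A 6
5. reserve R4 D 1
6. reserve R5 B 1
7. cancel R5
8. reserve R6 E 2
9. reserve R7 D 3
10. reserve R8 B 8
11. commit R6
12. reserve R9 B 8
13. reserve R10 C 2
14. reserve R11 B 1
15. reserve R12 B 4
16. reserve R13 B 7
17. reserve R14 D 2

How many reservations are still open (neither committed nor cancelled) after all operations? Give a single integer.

Answer: 11

Derivation:
Step 1: reserve R1 A 3 -> on_hand[A=40 B=35 C=39 D=27 E=51] avail[A=37 B=35 C=39 D=27 E=51] open={R1}
Step 2: commit R1 -> on_hand[A=37 B=35 C=39 D=27 E=51] avail[A=37 B=35 C=39 D=27 E=51] open={}
Step 3: reserve R2 E 4 -> on_hand[A=37 B=35 C=39 D=27 E=51] avail[A=37 B=35 C=39 D=27 E=47] open={R2}
Step 4: reserve R3 A 6 -> on_hand[A=37 B=35 C=39 D=27 E=51] avail[A=31 B=35 C=39 D=27 E=47] open={R2,R3}
Step 5: reserve R4 D 1 -> on_hand[A=37 B=35 C=39 D=27 E=51] avail[A=31 B=35 C=39 D=26 E=47] open={R2,R3,R4}
Step 6: reserve R5 B 1 -> on_hand[A=37 B=35 C=39 D=27 E=51] avail[A=31 B=34 C=39 D=26 E=47] open={R2,R3,R4,R5}
Step 7: cancel R5 -> on_hand[A=37 B=35 C=39 D=27 E=51] avail[A=31 B=35 C=39 D=26 E=47] open={R2,R3,R4}
Step 8: reserve R6 E 2 -> on_hand[A=37 B=35 C=39 D=27 E=51] avail[A=31 B=35 C=39 D=26 E=45] open={R2,R3,R4,R6}
Step 9: reserve R7 D 3 -> on_hand[A=37 B=35 C=39 D=27 E=51] avail[A=31 B=35 C=39 D=23 E=45] open={R2,R3,R4,R6,R7}
Step 10: reserve R8 B 8 -> on_hand[A=37 B=35 C=39 D=27 E=51] avail[A=31 B=27 C=39 D=23 E=45] open={R2,R3,R4,R6,R7,R8}
Step 11: commit R6 -> on_hand[A=37 B=35 C=39 D=27 E=49] avail[A=31 B=27 C=39 D=23 E=45] open={R2,R3,R4,R7,R8}
Step 12: reserve R9 B 8 -> on_hand[A=37 B=35 C=39 D=27 E=49] avail[A=31 B=19 C=39 D=23 E=45] open={R2,R3,R4,R7,R8,R9}
Step 13: reserve R10 C 2 -> on_hand[A=37 B=35 C=39 D=27 E=49] avail[A=31 B=19 C=37 D=23 E=45] open={R10,R2,R3,R4,R7,R8,R9}
Step 14: reserve R11 B 1 -> on_hand[A=37 B=35 C=39 D=27 E=49] avail[A=31 B=18 C=37 D=23 E=45] open={R10,R11,R2,R3,R4,R7,R8,R9}
Step 15: reserve R12 B 4 -> on_hand[A=37 B=35 C=39 D=27 E=49] avail[A=31 B=14 C=37 D=23 E=45] open={R10,R11,R12,R2,R3,R4,R7,R8,R9}
Step 16: reserve R13 B 7 -> on_hand[A=37 B=35 C=39 D=27 E=49] avail[A=31 B=7 C=37 D=23 E=45] open={R10,R11,R12,R13,R2,R3,R4,R7,R8,R9}
Step 17: reserve R14 D 2 -> on_hand[A=37 B=35 C=39 D=27 E=49] avail[A=31 B=7 C=37 D=21 E=45] open={R10,R11,R12,R13,R14,R2,R3,R4,R7,R8,R9}
Open reservations: ['R10', 'R11', 'R12', 'R13', 'R14', 'R2', 'R3', 'R4', 'R7', 'R8', 'R9'] -> 11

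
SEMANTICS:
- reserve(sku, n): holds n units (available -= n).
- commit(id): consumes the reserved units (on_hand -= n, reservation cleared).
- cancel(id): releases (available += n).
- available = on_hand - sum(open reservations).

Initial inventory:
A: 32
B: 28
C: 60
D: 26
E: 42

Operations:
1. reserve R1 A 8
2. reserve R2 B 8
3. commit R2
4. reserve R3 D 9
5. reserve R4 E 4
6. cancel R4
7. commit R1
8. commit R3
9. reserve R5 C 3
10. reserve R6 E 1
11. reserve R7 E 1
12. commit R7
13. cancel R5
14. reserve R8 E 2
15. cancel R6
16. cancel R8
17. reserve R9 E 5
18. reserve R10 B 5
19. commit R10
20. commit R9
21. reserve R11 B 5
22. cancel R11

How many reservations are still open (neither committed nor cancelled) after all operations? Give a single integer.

Step 1: reserve R1 A 8 -> on_hand[A=32 B=28 C=60 D=26 E=42] avail[A=24 B=28 C=60 D=26 E=42] open={R1}
Step 2: reserve R2 B 8 -> on_hand[A=32 B=28 C=60 D=26 E=42] avail[A=24 B=20 C=60 D=26 E=42] open={R1,R2}
Step 3: commit R2 -> on_hand[A=32 B=20 C=60 D=26 E=42] avail[A=24 B=20 C=60 D=26 E=42] open={R1}
Step 4: reserve R3 D 9 -> on_hand[A=32 B=20 C=60 D=26 E=42] avail[A=24 B=20 C=60 D=17 E=42] open={R1,R3}
Step 5: reserve R4 E 4 -> on_hand[A=32 B=20 C=60 D=26 E=42] avail[A=24 B=20 C=60 D=17 E=38] open={R1,R3,R4}
Step 6: cancel R4 -> on_hand[A=32 B=20 C=60 D=26 E=42] avail[A=24 B=20 C=60 D=17 E=42] open={R1,R3}
Step 7: commit R1 -> on_hand[A=24 B=20 C=60 D=26 E=42] avail[A=24 B=20 C=60 D=17 E=42] open={R3}
Step 8: commit R3 -> on_hand[A=24 B=20 C=60 D=17 E=42] avail[A=24 B=20 C=60 D=17 E=42] open={}
Step 9: reserve R5 C 3 -> on_hand[A=24 B=20 C=60 D=17 E=42] avail[A=24 B=20 C=57 D=17 E=42] open={R5}
Step 10: reserve R6 E 1 -> on_hand[A=24 B=20 C=60 D=17 E=42] avail[A=24 B=20 C=57 D=17 E=41] open={R5,R6}
Step 11: reserve R7 E 1 -> on_hand[A=24 B=20 C=60 D=17 E=42] avail[A=24 B=20 C=57 D=17 E=40] open={R5,R6,R7}
Step 12: commit R7 -> on_hand[A=24 B=20 C=60 D=17 E=41] avail[A=24 B=20 C=57 D=17 E=40] open={R5,R6}
Step 13: cancel R5 -> on_hand[A=24 B=20 C=60 D=17 E=41] avail[A=24 B=20 C=60 D=17 E=40] open={R6}
Step 14: reserve R8 E 2 -> on_hand[A=24 B=20 C=60 D=17 E=41] avail[A=24 B=20 C=60 D=17 E=38] open={R6,R8}
Step 15: cancel R6 -> on_hand[A=24 B=20 C=60 D=17 E=41] avail[A=24 B=20 C=60 D=17 E=39] open={R8}
Step 16: cancel R8 -> on_hand[A=24 B=20 C=60 D=17 E=41] avail[A=24 B=20 C=60 D=17 E=41] open={}
Step 17: reserve R9 E 5 -> on_hand[A=24 B=20 C=60 D=17 E=41] avail[A=24 B=20 C=60 D=17 E=36] open={R9}
Step 18: reserve R10 B 5 -> on_hand[A=24 B=20 C=60 D=17 E=41] avail[A=24 B=15 C=60 D=17 E=36] open={R10,R9}
Step 19: commit R10 -> on_hand[A=24 B=15 C=60 D=17 E=41] avail[A=24 B=15 C=60 D=17 E=36] open={R9}
Step 20: commit R9 -> on_hand[A=24 B=15 C=60 D=17 E=36] avail[A=24 B=15 C=60 D=17 E=36] open={}
Step 21: reserve R11 B 5 -> on_hand[A=24 B=15 C=60 D=17 E=36] avail[A=24 B=10 C=60 D=17 E=36] open={R11}
Step 22: cancel R11 -> on_hand[A=24 B=15 C=60 D=17 E=36] avail[A=24 B=15 C=60 D=17 E=36] open={}
Open reservations: [] -> 0

Answer: 0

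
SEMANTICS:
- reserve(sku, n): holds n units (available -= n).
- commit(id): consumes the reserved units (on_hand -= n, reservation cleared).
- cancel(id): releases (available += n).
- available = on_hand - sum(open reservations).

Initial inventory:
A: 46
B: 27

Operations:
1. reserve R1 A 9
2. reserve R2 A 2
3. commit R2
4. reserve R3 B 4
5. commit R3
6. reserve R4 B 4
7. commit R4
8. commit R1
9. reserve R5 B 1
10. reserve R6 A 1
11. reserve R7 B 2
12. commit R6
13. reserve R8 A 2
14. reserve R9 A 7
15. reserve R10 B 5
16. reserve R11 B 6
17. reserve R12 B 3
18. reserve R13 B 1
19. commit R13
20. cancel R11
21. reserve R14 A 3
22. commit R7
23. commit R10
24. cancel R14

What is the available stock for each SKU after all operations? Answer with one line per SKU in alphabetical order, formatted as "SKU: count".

Answer: A: 25
B: 7

Derivation:
Step 1: reserve R1 A 9 -> on_hand[A=46 B=27] avail[A=37 B=27] open={R1}
Step 2: reserve R2 A 2 -> on_hand[A=46 B=27] avail[A=35 B=27] open={R1,R2}
Step 3: commit R2 -> on_hand[A=44 B=27] avail[A=35 B=27] open={R1}
Step 4: reserve R3 B 4 -> on_hand[A=44 B=27] avail[A=35 B=23] open={R1,R3}
Step 5: commit R3 -> on_hand[A=44 B=23] avail[A=35 B=23] open={R1}
Step 6: reserve R4 B 4 -> on_hand[A=44 B=23] avail[A=35 B=19] open={R1,R4}
Step 7: commit R4 -> on_hand[A=44 B=19] avail[A=35 B=19] open={R1}
Step 8: commit R1 -> on_hand[A=35 B=19] avail[A=35 B=19] open={}
Step 9: reserve R5 B 1 -> on_hand[A=35 B=19] avail[A=35 B=18] open={R5}
Step 10: reserve R6 A 1 -> on_hand[A=35 B=19] avail[A=34 B=18] open={R5,R6}
Step 11: reserve R7 B 2 -> on_hand[A=35 B=19] avail[A=34 B=16] open={R5,R6,R7}
Step 12: commit R6 -> on_hand[A=34 B=19] avail[A=34 B=16] open={R5,R7}
Step 13: reserve R8 A 2 -> on_hand[A=34 B=19] avail[A=32 B=16] open={R5,R7,R8}
Step 14: reserve R9 A 7 -> on_hand[A=34 B=19] avail[A=25 B=16] open={R5,R7,R8,R9}
Step 15: reserve R10 B 5 -> on_hand[A=34 B=19] avail[A=25 B=11] open={R10,R5,R7,R8,R9}
Step 16: reserve R11 B 6 -> on_hand[A=34 B=19] avail[A=25 B=5] open={R10,R11,R5,R7,R8,R9}
Step 17: reserve R12 B 3 -> on_hand[A=34 B=19] avail[A=25 B=2] open={R10,R11,R12,R5,R7,R8,R9}
Step 18: reserve R13 B 1 -> on_hand[A=34 B=19] avail[A=25 B=1] open={R10,R11,R12,R13,R5,R7,R8,R9}
Step 19: commit R13 -> on_hand[A=34 B=18] avail[A=25 B=1] open={R10,R11,R12,R5,R7,R8,R9}
Step 20: cancel R11 -> on_hand[A=34 B=18] avail[A=25 B=7] open={R10,R12,R5,R7,R8,R9}
Step 21: reserve R14 A 3 -> on_hand[A=34 B=18] avail[A=22 B=7] open={R10,R12,R14,R5,R7,R8,R9}
Step 22: commit R7 -> on_hand[A=34 B=16] avail[A=22 B=7] open={R10,R12,R14,R5,R8,R9}
Step 23: commit R10 -> on_hand[A=34 B=11] avail[A=22 B=7] open={R12,R14,R5,R8,R9}
Step 24: cancel R14 -> on_hand[A=34 B=11] avail[A=25 B=7] open={R12,R5,R8,R9}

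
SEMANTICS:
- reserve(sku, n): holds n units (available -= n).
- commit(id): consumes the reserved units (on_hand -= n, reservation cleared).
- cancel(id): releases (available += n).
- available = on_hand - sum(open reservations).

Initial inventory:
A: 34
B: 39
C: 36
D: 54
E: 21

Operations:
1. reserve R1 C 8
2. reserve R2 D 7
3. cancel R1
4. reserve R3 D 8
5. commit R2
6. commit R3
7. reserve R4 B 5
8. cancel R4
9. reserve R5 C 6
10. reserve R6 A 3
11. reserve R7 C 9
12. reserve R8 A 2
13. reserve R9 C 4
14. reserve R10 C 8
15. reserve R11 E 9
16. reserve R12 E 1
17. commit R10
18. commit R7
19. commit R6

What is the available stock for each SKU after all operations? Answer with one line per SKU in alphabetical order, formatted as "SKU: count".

Answer: A: 29
B: 39
C: 9
D: 39
E: 11

Derivation:
Step 1: reserve R1 C 8 -> on_hand[A=34 B=39 C=36 D=54 E=21] avail[A=34 B=39 C=28 D=54 E=21] open={R1}
Step 2: reserve R2 D 7 -> on_hand[A=34 B=39 C=36 D=54 E=21] avail[A=34 B=39 C=28 D=47 E=21] open={R1,R2}
Step 3: cancel R1 -> on_hand[A=34 B=39 C=36 D=54 E=21] avail[A=34 B=39 C=36 D=47 E=21] open={R2}
Step 4: reserve R3 D 8 -> on_hand[A=34 B=39 C=36 D=54 E=21] avail[A=34 B=39 C=36 D=39 E=21] open={R2,R3}
Step 5: commit R2 -> on_hand[A=34 B=39 C=36 D=47 E=21] avail[A=34 B=39 C=36 D=39 E=21] open={R3}
Step 6: commit R3 -> on_hand[A=34 B=39 C=36 D=39 E=21] avail[A=34 B=39 C=36 D=39 E=21] open={}
Step 7: reserve R4 B 5 -> on_hand[A=34 B=39 C=36 D=39 E=21] avail[A=34 B=34 C=36 D=39 E=21] open={R4}
Step 8: cancel R4 -> on_hand[A=34 B=39 C=36 D=39 E=21] avail[A=34 B=39 C=36 D=39 E=21] open={}
Step 9: reserve R5 C 6 -> on_hand[A=34 B=39 C=36 D=39 E=21] avail[A=34 B=39 C=30 D=39 E=21] open={R5}
Step 10: reserve R6 A 3 -> on_hand[A=34 B=39 C=36 D=39 E=21] avail[A=31 B=39 C=30 D=39 E=21] open={R5,R6}
Step 11: reserve R7 C 9 -> on_hand[A=34 B=39 C=36 D=39 E=21] avail[A=31 B=39 C=21 D=39 E=21] open={R5,R6,R7}
Step 12: reserve R8 A 2 -> on_hand[A=34 B=39 C=36 D=39 E=21] avail[A=29 B=39 C=21 D=39 E=21] open={R5,R6,R7,R8}
Step 13: reserve R9 C 4 -> on_hand[A=34 B=39 C=36 D=39 E=21] avail[A=29 B=39 C=17 D=39 E=21] open={R5,R6,R7,R8,R9}
Step 14: reserve R10 C 8 -> on_hand[A=34 B=39 C=36 D=39 E=21] avail[A=29 B=39 C=9 D=39 E=21] open={R10,R5,R6,R7,R8,R9}
Step 15: reserve R11 E 9 -> on_hand[A=34 B=39 C=36 D=39 E=21] avail[A=29 B=39 C=9 D=39 E=12] open={R10,R11,R5,R6,R7,R8,R9}
Step 16: reserve R12 E 1 -> on_hand[A=34 B=39 C=36 D=39 E=21] avail[A=29 B=39 C=9 D=39 E=11] open={R10,R11,R12,R5,R6,R7,R8,R9}
Step 17: commit R10 -> on_hand[A=34 B=39 C=28 D=39 E=21] avail[A=29 B=39 C=9 D=39 E=11] open={R11,R12,R5,R6,R7,R8,R9}
Step 18: commit R7 -> on_hand[A=34 B=39 C=19 D=39 E=21] avail[A=29 B=39 C=9 D=39 E=11] open={R11,R12,R5,R6,R8,R9}
Step 19: commit R6 -> on_hand[A=31 B=39 C=19 D=39 E=21] avail[A=29 B=39 C=9 D=39 E=11] open={R11,R12,R5,R8,R9}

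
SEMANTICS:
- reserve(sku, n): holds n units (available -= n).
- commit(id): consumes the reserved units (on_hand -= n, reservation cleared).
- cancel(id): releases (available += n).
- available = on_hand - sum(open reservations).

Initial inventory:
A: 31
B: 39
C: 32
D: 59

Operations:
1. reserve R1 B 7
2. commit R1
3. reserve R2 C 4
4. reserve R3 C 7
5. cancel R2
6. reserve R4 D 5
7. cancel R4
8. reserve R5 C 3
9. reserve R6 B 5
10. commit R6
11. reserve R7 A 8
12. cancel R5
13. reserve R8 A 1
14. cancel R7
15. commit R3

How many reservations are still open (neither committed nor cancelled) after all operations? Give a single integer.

Step 1: reserve R1 B 7 -> on_hand[A=31 B=39 C=32 D=59] avail[A=31 B=32 C=32 D=59] open={R1}
Step 2: commit R1 -> on_hand[A=31 B=32 C=32 D=59] avail[A=31 B=32 C=32 D=59] open={}
Step 3: reserve R2 C 4 -> on_hand[A=31 B=32 C=32 D=59] avail[A=31 B=32 C=28 D=59] open={R2}
Step 4: reserve R3 C 7 -> on_hand[A=31 B=32 C=32 D=59] avail[A=31 B=32 C=21 D=59] open={R2,R3}
Step 5: cancel R2 -> on_hand[A=31 B=32 C=32 D=59] avail[A=31 B=32 C=25 D=59] open={R3}
Step 6: reserve R4 D 5 -> on_hand[A=31 B=32 C=32 D=59] avail[A=31 B=32 C=25 D=54] open={R3,R4}
Step 7: cancel R4 -> on_hand[A=31 B=32 C=32 D=59] avail[A=31 B=32 C=25 D=59] open={R3}
Step 8: reserve R5 C 3 -> on_hand[A=31 B=32 C=32 D=59] avail[A=31 B=32 C=22 D=59] open={R3,R5}
Step 9: reserve R6 B 5 -> on_hand[A=31 B=32 C=32 D=59] avail[A=31 B=27 C=22 D=59] open={R3,R5,R6}
Step 10: commit R6 -> on_hand[A=31 B=27 C=32 D=59] avail[A=31 B=27 C=22 D=59] open={R3,R5}
Step 11: reserve R7 A 8 -> on_hand[A=31 B=27 C=32 D=59] avail[A=23 B=27 C=22 D=59] open={R3,R5,R7}
Step 12: cancel R5 -> on_hand[A=31 B=27 C=32 D=59] avail[A=23 B=27 C=25 D=59] open={R3,R7}
Step 13: reserve R8 A 1 -> on_hand[A=31 B=27 C=32 D=59] avail[A=22 B=27 C=25 D=59] open={R3,R7,R8}
Step 14: cancel R7 -> on_hand[A=31 B=27 C=32 D=59] avail[A=30 B=27 C=25 D=59] open={R3,R8}
Step 15: commit R3 -> on_hand[A=31 B=27 C=25 D=59] avail[A=30 B=27 C=25 D=59] open={R8}
Open reservations: ['R8'] -> 1

Answer: 1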